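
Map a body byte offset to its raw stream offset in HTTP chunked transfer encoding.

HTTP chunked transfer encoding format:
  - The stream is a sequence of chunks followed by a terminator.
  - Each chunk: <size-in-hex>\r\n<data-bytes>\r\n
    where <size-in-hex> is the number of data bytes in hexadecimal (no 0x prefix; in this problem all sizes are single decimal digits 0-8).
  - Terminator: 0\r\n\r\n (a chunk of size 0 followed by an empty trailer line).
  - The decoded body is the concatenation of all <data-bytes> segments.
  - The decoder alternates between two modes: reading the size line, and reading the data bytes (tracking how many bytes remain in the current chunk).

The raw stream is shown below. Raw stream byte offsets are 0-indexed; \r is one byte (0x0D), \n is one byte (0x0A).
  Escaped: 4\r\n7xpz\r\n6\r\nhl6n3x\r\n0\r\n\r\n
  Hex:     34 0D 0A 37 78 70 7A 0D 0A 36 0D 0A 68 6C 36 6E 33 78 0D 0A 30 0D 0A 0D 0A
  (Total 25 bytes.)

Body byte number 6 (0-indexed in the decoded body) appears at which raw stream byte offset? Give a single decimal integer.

Answer: 14

Derivation:
Chunk 1: stream[0..1]='4' size=0x4=4, data at stream[3..7]='7xpz' -> body[0..4], body so far='7xpz'
Chunk 2: stream[9..10]='6' size=0x6=6, data at stream[12..18]='hl6n3x' -> body[4..10], body so far='7xpzhl6n3x'
Chunk 3: stream[20..21]='0' size=0 (terminator). Final body='7xpzhl6n3x' (10 bytes)
Body byte 6 at stream offset 14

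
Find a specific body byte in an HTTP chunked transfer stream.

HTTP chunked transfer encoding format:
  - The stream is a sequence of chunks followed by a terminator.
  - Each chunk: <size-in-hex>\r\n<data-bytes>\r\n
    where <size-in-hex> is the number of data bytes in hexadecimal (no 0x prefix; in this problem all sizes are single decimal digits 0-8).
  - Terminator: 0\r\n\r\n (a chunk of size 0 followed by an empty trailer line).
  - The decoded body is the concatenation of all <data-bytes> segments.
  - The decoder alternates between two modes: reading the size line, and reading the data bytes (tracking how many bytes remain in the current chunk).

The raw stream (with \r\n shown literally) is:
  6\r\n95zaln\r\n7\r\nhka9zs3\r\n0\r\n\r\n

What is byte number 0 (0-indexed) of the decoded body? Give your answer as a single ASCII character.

Answer: 9

Derivation:
Chunk 1: stream[0..1]='6' size=0x6=6, data at stream[3..9]='95zaln' -> body[0..6], body so far='95zaln'
Chunk 2: stream[11..12]='7' size=0x7=7, data at stream[14..21]='hka9zs3' -> body[6..13], body so far='95zalnhka9zs3'
Chunk 3: stream[23..24]='0' size=0 (terminator). Final body='95zalnhka9zs3' (13 bytes)
Body byte 0 = '9'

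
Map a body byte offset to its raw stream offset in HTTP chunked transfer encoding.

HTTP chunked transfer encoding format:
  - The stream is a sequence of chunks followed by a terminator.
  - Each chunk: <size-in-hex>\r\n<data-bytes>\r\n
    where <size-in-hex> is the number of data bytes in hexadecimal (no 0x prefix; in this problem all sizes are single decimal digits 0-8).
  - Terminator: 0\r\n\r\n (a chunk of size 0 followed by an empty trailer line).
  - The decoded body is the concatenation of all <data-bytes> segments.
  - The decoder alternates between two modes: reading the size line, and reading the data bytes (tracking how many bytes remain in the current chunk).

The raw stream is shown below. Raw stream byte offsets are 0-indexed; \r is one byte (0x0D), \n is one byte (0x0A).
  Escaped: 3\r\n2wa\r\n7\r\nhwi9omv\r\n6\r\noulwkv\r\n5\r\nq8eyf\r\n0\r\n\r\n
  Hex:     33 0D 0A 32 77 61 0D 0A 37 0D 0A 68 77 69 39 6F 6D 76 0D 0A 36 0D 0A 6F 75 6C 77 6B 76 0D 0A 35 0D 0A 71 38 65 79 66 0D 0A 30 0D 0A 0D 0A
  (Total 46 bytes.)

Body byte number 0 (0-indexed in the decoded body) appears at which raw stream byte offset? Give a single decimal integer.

Chunk 1: stream[0..1]='3' size=0x3=3, data at stream[3..6]='2wa' -> body[0..3], body so far='2wa'
Chunk 2: stream[8..9]='7' size=0x7=7, data at stream[11..18]='hwi9omv' -> body[3..10], body so far='2wahwi9omv'
Chunk 3: stream[20..21]='6' size=0x6=6, data at stream[23..29]='oulwkv' -> body[10..16], body so far='2wahwi9omvoulwkv'
Chunk 4: stream[31..32]='5' size=0x5=5, data at stream[34..39]='q8eyf' -> body[16..21], body so far='2wahwi9omvoulwkvq8eyf'
Chunk 5: stream[41..42]='0' size=0 (terminator). Final body='2wahwi9omvoulwkvq8eyf' (21 bytes)
Body byte 0 at stream offset 3

Answer: 3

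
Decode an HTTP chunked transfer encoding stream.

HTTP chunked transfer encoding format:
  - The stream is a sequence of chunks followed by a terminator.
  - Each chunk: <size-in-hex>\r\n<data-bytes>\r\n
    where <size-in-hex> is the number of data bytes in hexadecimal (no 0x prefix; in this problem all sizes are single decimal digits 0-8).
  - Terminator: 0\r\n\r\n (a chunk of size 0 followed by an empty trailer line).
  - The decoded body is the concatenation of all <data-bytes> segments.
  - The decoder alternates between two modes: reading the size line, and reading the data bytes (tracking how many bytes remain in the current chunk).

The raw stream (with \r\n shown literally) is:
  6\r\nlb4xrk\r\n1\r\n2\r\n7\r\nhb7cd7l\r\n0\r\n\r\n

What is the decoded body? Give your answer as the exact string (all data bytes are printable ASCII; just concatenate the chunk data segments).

Answer: lb4xrk2hb7cd7l

Derivation:
Chunk 1: stream[0..1]='6' size=0x6=6, data at stream[3..9]='lb4xrk' -> body[0..6], body so far='lb4xrk'
Chunk 2: stream[11..12]='1' size=0x1=1, data at stream[14..15]='2' -> body[6..7], body so far='lb4xrk2'
Chunk 3: stream[17..18]='7' size=0x7=7, data at stream[20..27]='hb7cd7l' -> body[7..14], body so far='lb4xrk2hb7cd7l'
Chunk 4: stream[29..30]='0' size=0 (terminator). Final body='lb4xrk2hb7cd7l' (14 bytes)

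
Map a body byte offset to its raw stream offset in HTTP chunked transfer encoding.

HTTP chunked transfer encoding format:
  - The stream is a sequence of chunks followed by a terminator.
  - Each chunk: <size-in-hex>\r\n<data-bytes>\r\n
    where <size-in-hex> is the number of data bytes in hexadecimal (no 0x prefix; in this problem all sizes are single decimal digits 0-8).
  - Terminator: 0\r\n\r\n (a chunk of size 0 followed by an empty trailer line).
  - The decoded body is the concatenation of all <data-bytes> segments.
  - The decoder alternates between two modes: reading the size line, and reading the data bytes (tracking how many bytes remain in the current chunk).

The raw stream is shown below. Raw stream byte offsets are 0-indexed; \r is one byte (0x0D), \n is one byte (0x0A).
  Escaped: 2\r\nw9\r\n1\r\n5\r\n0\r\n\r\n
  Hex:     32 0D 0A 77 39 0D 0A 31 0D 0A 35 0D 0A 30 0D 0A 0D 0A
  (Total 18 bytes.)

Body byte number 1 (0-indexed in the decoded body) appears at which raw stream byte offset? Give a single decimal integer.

Chunk 1: stream[0..1]='2' size=0x2=2, data at stream[3..5]='w9' -> body[0..2], body so far='w9'
Chunk 2: stream[7..8]='1' size=0x1=1, data at stream[10..11]='5' -> body[2..3], body so far='w95'
Chunk 3: stream[13..14]='0' size=0 (terminator). Final body='w95' (3 bytes)
Body byte 1 at stream offset 4

Answer: 4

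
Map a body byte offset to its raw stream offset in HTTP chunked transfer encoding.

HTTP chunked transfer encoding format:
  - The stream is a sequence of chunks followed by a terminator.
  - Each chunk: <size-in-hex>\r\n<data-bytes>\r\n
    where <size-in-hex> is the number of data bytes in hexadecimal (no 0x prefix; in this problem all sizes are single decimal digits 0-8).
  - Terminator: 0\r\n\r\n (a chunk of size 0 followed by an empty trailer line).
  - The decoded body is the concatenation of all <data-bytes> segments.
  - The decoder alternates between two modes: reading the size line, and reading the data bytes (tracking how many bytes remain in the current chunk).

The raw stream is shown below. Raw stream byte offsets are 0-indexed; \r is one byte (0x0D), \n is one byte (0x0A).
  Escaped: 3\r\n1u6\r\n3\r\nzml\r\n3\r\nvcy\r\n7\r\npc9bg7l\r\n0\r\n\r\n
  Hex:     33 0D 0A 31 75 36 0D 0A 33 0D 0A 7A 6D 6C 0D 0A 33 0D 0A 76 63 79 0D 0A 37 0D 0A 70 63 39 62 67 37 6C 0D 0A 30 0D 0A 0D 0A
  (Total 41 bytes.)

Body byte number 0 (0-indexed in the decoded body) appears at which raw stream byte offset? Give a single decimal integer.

Chunk 1: stream[0..1]='3' size=0x3=3, data at stream[3..6]='1u6' -> body[0..3], body so far='1u6'
Chunk 2: stream[8..9]='3' size=0x3=3, data at stream[11..14]='zml' -> body[3..6], body so far='1u6zml'
Chunk 3: stream[16..17]='3' size=0x3=3, data at stream[19..22]='vcy' -> body[6..9], body so far='1u6zmlvcy'
Chunk 4: stream[24..25]='7' size=0x7=7, data at stream[27..34]='pc9bg7l' -> body[9..16], body so far='1u6zmlvcypc9bg7l'
Chunk 5: stream[36..37]='0' size=0 (terminator). Final body='1u6zmlvcypc9bg7l' (16 bytes)
Body byte 0 at stream offset 3

Answer: 3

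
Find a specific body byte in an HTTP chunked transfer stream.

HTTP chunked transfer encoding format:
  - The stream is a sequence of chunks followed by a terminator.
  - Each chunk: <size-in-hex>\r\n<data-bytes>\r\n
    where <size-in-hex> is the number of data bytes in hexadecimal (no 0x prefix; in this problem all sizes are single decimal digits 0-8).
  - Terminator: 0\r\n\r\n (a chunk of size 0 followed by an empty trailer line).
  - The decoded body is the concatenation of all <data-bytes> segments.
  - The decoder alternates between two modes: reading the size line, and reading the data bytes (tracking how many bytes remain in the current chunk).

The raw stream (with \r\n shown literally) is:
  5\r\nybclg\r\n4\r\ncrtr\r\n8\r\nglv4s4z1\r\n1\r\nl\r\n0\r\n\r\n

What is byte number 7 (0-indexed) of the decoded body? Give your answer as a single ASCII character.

Chunk 1: stream[0..1]='5' size=0x5=5, data at stream[3..8]='ybclg' -> body[0..5], body so far='ybclg'
Chunk 2: stream[10..11]='4' size=0x4=4, data at stream[13..17]='crtr' -> body[5..9], body so far='ybclgcrtr'
Chunk 3: stream[19..20]='8' size=0x8=8, data at stream[22..30]='glv4s4z1' -> body[9..17], body so far='ybclgcrtrglv4s4z1'
Chunk 4: stream[32..33]='1' size=0x1=1, data at stream[35..36]='l' -> body[17..18], body so far='ybclgcrtrglv4s4z1l'
Chunk 5: stream[38..39]='0' size=0 (terminator). Final body='ybclgcrtrglv4s4z1l' (18 bytes)
Body byte 7 = 't'

Answer: t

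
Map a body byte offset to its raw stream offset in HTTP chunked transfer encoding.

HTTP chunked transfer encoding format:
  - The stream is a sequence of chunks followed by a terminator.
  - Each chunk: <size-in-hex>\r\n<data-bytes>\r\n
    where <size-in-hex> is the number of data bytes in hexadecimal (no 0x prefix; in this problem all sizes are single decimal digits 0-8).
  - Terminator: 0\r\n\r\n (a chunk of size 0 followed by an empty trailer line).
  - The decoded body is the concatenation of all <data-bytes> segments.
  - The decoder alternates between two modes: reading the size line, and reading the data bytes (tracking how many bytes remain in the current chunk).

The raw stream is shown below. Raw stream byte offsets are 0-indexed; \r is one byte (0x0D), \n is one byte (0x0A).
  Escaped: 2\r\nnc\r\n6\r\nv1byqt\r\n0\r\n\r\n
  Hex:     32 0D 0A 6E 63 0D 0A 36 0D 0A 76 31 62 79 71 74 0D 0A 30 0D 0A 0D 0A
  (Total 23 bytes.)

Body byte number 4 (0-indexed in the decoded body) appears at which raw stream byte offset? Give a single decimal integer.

Answer: 12

Derivation:
Chunk 1: stream[0..1]='2' size=0x2=2, data at stream[3..5]='nc' -> body[0..2], body so far='nc'
Chunk 2: stream[7..8]='6' size=0x6=6, data at stream[10..16]='v1byqt' -> body[2..8], body so far='ncv1byqt'
Chunk 3: stream[18..19]='0' size=0 (terminator). Final body='ncv1byqt' (8 bytes)
Body byte 4 at stream offset 12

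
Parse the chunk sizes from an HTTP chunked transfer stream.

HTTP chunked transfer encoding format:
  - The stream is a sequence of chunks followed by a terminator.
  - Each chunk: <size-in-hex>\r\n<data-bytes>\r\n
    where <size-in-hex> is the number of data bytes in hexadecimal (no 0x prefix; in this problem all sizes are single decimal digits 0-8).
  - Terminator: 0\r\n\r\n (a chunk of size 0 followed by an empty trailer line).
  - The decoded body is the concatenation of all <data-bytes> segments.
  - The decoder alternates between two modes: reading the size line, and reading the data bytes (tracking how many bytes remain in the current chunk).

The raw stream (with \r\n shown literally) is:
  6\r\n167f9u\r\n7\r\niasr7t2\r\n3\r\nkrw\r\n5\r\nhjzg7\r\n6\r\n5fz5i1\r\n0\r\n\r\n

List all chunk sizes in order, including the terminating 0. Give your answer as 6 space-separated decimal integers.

Chunk 1: stream[0..1]='6' size=0x6=6, data at stream[3..9]='167f9u' -> body[0..6], body so far='167f9u'
Chunk 2: stream[11..12]='7' size=0x7=7, data at stream[14..21]='iasr7t2' -> body[6..13], body so far='167f9uiasr7t2'
Chunk 3: stream[23..24]='3' size=0x3=3, data at stream[26..29]='krw' -> body[13..16], body so far='167f9uiasr7t2krw'
Chunk 4: stream[31..32]='5' size=0x5=5, data at stream[34..39]='hjzg7' -> body[16..21], body so far='167f9uiasr7t2krwhjzg7'
Chunk 5: stream[41..42]='6' size=0x6=6, data at stream[44..50]='5fz5i1' -> body[21..27], body so far='167f9uiasr7t2krwhjzg75fz5i1'
Chunk 6: stream[52..53]='0' size=0 (terminator). Final body='167f9uiasr7t2krwhjzg75fz5i1' (27 bytes)

Answer: 6 7 3 5 6 0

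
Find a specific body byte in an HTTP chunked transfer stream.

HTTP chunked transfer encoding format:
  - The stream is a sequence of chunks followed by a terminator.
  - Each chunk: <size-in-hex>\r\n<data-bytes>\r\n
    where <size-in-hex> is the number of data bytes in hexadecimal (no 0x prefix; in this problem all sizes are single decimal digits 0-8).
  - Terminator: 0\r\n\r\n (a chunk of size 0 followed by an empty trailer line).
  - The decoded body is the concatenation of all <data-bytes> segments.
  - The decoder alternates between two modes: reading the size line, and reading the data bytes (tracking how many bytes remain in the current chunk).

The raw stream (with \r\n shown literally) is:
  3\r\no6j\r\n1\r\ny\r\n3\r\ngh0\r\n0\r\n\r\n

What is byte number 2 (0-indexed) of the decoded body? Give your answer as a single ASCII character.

Answer: j

Derivation:
Chunk 1: stream[0..1]='3' size=0x3=3, data at stream[3..6]='o6j' -> body[0..3], body so far='o6j'
Chunk 2: stream[8..9]='1' size=0x1=1, data at stream[11..12]='y' -> body[3..4], body so far='o6jy'
Chunk 3: stream[14..15]='3' size=0x3=3, data at stream[17..20]='gh0' -> body[4..7], body so far='o6jygh0'
Chunk 4: stream[22..23]='0' size=0 (terminator). Final body='o6jygh0' (7 bytes)
Body byte 2 = 'j'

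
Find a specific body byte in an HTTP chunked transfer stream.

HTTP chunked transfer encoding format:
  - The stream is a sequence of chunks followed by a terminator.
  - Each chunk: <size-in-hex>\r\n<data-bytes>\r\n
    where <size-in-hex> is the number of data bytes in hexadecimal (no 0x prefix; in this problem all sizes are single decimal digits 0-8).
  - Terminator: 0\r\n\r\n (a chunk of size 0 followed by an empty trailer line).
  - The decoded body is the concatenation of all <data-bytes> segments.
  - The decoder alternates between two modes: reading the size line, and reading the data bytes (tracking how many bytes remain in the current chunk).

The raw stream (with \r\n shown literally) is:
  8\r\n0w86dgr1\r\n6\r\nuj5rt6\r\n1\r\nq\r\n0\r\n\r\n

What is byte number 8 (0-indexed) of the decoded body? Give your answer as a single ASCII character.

Answer: u

Derivation:
Chunk 1: stream[0..1]='8' size=0x8=8, data at stream[3..11]='0w86dgr1' -> body[0..8], body so far='0w86dgr1'
Chunk 2: stream[13..14]='6' size=0x6=6, data at stream[16..22]='uj5rt6' -> body[8..14], body so far='0w86dgr1uj5rt6'
Chunk 3: stream[24..25]='1' size=0x1=1, data at stream[27..28]='q' -> body[14..15], body so far='0w86dgr1uj5rt6q'
Chunk 4: stream[30..31]='0' size=0 (terminator). Final body='0w86dgr1uj5rt6q' (15 bytes)
Body byte 8 = 'u'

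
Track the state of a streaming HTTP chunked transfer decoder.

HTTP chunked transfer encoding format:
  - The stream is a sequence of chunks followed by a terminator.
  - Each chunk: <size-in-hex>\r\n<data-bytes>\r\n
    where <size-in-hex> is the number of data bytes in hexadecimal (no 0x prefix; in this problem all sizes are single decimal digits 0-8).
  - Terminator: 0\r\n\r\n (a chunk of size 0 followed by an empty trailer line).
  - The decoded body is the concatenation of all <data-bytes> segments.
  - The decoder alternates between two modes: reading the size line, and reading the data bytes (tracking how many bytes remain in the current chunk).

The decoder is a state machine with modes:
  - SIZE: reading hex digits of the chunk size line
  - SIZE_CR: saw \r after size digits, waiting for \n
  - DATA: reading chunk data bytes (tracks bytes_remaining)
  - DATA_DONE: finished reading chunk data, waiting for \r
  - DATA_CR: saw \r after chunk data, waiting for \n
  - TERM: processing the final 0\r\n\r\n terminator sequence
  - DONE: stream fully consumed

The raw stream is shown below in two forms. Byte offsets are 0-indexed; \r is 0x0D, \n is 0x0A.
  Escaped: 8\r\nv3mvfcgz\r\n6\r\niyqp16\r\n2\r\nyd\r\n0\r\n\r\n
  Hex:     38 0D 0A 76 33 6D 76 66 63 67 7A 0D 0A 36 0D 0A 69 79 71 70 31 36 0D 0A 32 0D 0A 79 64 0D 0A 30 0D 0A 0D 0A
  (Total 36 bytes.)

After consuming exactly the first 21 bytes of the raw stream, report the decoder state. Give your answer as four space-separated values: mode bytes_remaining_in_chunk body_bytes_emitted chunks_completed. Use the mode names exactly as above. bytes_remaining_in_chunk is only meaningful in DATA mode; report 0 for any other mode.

Byte 0 = '8': mode=SIZE remaining=0 emitted=0 chunks_done=0
Byte 1 = 0x0D: mode=SIZE_CR remaining=0 emitted=0 chunks_done=0
Byte 2 = 0x0A: mode=DATA remaining=8 emitted=0 chunks_done=0
Byte 3 = 'v': mode=DATA remaining=7 emitted=1 chunks_done=0
Byte 4 = '3': mode=DATA remaining=6 emitted=2 chunks_done=0
Byte 5 = 'm': mode=DATA remaining=5 emitted=3 chunks_done=0
Byte 6 = 'v': mode=DATA remaining=4 emitted=4 chunks_done=0
Byte 7 = 'f': mode=DATA remaining=3 emitted=5 chunks_done=0
Byte 8 = 'c': mode=DATA remaining=2 emitted=6 chunks_done=0
Byte 9 = 'g': mode=DATA remaining=1 emitted=7 chunks_done=0
Byte 10 = 'z': mode=DATA_DONE remaining=0 emitted=8 chunks_done=0
Byte 11 = 0x0D: mode=DATA_CR remaining=0 emitted=8 chunks_done=0
Byte 12 = 0x0A: mode=SIZE remaining=0 emitted=8 chunks_done=1
Byte 13 = '6': mode=SIZE remaining=0 emitted=8 chunks_done=1
Byte 14 = 0x0D: mode=SIZE_CR remaining=0 emitted=8 chunks_done=1
Byte 15 = 0x0A: mode=DATA remaining=6 emitted=8 chunks_done=1
Byte 16 = 'i': mode=DATA remaining=5 emitted=9 chunks_done=1
Byte 17 = 'y': mode=DATA remaining=4 emitted=10 chunks_done=1
Byte 18 = 'q': mode=DATA remaining=3 emitted=11 chunks_done=1
Byte 19 = 'p': mode=DATA remaining=2 emitted=12 chunks_done=1
Byte 20 = '1': mode=DATA remaining=1 emitted=13 chunks_done=1

Answer: DATA 1 13 1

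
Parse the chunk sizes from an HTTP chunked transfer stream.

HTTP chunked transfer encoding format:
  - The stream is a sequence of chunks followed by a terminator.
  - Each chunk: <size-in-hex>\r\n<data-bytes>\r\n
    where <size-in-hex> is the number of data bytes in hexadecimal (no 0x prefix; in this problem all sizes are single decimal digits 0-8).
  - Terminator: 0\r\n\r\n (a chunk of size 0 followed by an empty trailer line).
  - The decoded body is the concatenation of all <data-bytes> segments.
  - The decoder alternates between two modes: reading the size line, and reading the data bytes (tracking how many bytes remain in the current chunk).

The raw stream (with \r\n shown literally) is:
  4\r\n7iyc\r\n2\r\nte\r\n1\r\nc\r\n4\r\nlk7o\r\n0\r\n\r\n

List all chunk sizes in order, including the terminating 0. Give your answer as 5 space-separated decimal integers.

Answer: 4 2 1 4 0

Derivation:
Chunk 1: stream[0..1]='4' size=0x4=4, data at stream[3..7]='7iyc' -> body[0..4], body so far='7iyc'
Chunk 2: stream[9..10]='2' size=0x2=2, data at stream[12..14]='te' -> body[4..6], body so far='7iycte'
Chunk 3: stream[16..17]='1' size=0x1=1, data at stream[19..20]='c' -> body[6..7], body so far='7iyctec'
Chunk 4: stream[22..23]='4' size=0x4=4, data at stream[25..29]='lk7o' -> body[7..11], body so far='7iycteclk7o'
Chunk 5: stream[31..32]='0' size=0 (terminator). Final body='7iycteclk7o' (11 bytes)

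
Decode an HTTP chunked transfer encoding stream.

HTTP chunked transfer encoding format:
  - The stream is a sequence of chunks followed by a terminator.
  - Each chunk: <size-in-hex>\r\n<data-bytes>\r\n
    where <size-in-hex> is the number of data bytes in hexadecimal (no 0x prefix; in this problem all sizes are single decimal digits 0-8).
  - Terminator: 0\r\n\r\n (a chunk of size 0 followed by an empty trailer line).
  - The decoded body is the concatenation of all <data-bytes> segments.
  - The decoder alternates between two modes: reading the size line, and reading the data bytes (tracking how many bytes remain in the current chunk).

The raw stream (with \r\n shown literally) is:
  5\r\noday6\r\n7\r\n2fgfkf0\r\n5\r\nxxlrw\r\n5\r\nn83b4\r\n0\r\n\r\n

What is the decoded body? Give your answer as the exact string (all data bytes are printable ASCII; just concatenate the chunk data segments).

Chunk 1: stream[0..1]='5' size=0x5=5, data at stream[3..8]='oday6' -> body[0..5], body so far='oday6'
Chunk 2: stream[10..11]='7' size=0x7=7, data at stream[13..20]='2fgfkf0' -> body[5..12], body so far='oday62fgfkf0'
Chunk 3: stream[22..23]='5' size=0x5=5, data at stream[25..30]='xxlrw' -> body[12..17], body so far='oday62fgfkf0xxlrw'
Chunk 4: stream[32..33]='5' size=0x5=5, data at stream[35..40]='n83b4' -> body[17..22], body so far='oday62fgfkf0xxlrwn83b4'
Chunk 5: stream[42..43]='0' size=0 (terminator). Final body='oday62fgfkf0xxlrwn83b4' (22 bytes)

Answer: oday62fgfkf0xxlrwn83b4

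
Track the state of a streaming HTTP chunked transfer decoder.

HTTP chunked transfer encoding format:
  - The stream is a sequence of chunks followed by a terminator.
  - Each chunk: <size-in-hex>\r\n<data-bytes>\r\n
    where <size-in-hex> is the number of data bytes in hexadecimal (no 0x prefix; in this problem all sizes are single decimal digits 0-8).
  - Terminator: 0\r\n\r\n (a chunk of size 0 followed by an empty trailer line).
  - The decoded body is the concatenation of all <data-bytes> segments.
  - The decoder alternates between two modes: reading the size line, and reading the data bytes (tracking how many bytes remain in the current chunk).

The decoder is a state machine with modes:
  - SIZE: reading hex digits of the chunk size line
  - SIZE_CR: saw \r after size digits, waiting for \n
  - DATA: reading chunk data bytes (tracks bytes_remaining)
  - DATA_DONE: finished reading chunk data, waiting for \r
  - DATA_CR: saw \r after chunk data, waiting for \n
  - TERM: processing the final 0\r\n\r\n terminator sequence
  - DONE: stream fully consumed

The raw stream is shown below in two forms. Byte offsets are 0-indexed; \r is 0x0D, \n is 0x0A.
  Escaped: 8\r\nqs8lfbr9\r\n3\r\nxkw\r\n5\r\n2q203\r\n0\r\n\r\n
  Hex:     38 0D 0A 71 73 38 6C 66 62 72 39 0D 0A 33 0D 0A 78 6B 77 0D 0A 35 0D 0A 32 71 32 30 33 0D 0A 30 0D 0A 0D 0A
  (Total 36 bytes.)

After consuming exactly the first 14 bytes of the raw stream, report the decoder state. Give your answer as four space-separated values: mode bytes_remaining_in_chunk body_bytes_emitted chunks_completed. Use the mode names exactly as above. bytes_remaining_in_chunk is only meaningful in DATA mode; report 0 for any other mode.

Answer: SIZE 0 8 1

Derivation:
Byte 0 = '8': mode=SIZE remaining=0 emitted=0 chunks_done=0
Byte 1 = 0x0D: mode=SIZE_CR remaining=0 emitted=0 chunks_done=0
Byte 2 = 0x0A: mode=DATA remaining=8 emitted=0 chunks_done=0
Byte 3 = 'q': mode=DATA remaining=7 emitted=1 chunks_done=0
Byte 4 = 's': mode=DATA remaining=6 emitted=2 chunks_done=0
Byte 5 = '8': mode=DATA remaining=5 emitted=3 chunks_done=0
Byte 6 = 'l': mode=DATA remaining=4 emitted=4 chunks_done=0
Byte 7 = 'f': mode=DATA remaining=3 emitted=5 chunks_done=0
Byte 8 = 'b': mode=DATA remaining=2 emitted=6 chunks_done=0
Byte 9 = 'r': mode=DATA remaining=1 emitted=7 chunks_done=0
Byte 10 = '9': mode=DATA_DONE remaining=0 emitted=8 chunks_done=0
Byte 11 = 0x0D: mode=DATA_CR remaining=0 emitted=8 chunks_done=0
Byte 12 = 0x0A: mode=SIZE remaining=0 emitted=8 chunks_done=1
Byte 13 = '3': mode=SIZE remaining=0 emitted=8 chunks_done=1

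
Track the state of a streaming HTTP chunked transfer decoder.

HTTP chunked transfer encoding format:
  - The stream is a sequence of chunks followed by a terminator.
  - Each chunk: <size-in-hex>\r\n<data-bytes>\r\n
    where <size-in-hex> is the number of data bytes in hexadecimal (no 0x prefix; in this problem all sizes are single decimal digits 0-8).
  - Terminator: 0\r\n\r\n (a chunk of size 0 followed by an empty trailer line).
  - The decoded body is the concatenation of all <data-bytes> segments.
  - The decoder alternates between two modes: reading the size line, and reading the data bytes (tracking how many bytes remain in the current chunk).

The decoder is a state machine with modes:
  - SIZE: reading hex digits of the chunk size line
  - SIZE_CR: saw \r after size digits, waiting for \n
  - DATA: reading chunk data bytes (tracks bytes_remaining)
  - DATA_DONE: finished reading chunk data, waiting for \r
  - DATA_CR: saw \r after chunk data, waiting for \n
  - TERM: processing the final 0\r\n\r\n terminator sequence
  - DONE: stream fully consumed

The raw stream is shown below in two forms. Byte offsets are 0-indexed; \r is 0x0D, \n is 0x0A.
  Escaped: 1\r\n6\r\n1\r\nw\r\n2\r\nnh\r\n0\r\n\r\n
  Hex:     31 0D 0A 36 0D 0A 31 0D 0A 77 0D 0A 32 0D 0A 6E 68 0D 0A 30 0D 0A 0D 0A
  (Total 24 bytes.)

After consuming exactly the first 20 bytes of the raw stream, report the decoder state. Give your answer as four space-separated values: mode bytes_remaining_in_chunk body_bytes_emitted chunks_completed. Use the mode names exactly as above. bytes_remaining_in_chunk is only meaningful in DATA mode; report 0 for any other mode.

Byte 0 = '1': mode=SIZE remaining=0 emitted=0 chunks_done=0
Byte 1 = 0x0D: mode=SIZE_CR remaining=0 emitted=0 chunks_done=0
Byte 2 = 0x0A: mode=DATA remaining=1 emitted=0 chunks_done=0
Byte 3 = '6': mode=DATA_DONE remaining=0 emitted=1 chunks_done=0
Byte 4 = 0x0D: mode=DATA_CR remaining=0 emitted=1 chunks_done=0
Byte 5 = 0x0A: mode=SIZE remaining=0 emitted=1 chunks_done=1
Byte 6 = '1': mode=SIZE remaining=0 emitted=1 chunks_done=1
Byte 7 = 0x0D: mode=SIZE_CR remaining=0 emitted=1 chunks_done=1
Byte 8 = 0x0A: mode=DATA remaining=1 emitted=1 chunks_done=1
Byte 9 = 'w': mode=DATA_DONE remaining=0 emitted=2 chunks_done=1
Byte 10 = 0x0D: mode=DATA_CR remaining=0 emitted=2 chunks_done=1
Byte 11 = 0x0A: mode=SIZE remaining=0 emitted=2 chunks_done=2
Byte 12 = '2': mode=SIZE remaining=0 emitted=2 chunks_done=2
Byte 13 = 0x0D: mode=SIZE_CR remaining=0 emitted=2 chunks_done=2
Byte 14 = 0x0A: mode=DATA remaining=2 emitted=2 chunks_done=2
Byte 15 = 'n': mode=DATA remaining=1 emitted=3 chunks_done=2
Byte 16 = 'h': mode=DATA_DONE remaining=0 emitted=4 chunks_done=2
Byte 17 = 0x0D: mode=DATA_CR remaining=0 emitted=4 chunks_done=2
Byte 18 = 0x0A: mode=SIZE remaining=0 emitted=4 chunks_done=3
Byte 19 = '0': mode=SIZE remaining=0 emitted=4 chunks_done=3

Answer: SIZE 0 4 3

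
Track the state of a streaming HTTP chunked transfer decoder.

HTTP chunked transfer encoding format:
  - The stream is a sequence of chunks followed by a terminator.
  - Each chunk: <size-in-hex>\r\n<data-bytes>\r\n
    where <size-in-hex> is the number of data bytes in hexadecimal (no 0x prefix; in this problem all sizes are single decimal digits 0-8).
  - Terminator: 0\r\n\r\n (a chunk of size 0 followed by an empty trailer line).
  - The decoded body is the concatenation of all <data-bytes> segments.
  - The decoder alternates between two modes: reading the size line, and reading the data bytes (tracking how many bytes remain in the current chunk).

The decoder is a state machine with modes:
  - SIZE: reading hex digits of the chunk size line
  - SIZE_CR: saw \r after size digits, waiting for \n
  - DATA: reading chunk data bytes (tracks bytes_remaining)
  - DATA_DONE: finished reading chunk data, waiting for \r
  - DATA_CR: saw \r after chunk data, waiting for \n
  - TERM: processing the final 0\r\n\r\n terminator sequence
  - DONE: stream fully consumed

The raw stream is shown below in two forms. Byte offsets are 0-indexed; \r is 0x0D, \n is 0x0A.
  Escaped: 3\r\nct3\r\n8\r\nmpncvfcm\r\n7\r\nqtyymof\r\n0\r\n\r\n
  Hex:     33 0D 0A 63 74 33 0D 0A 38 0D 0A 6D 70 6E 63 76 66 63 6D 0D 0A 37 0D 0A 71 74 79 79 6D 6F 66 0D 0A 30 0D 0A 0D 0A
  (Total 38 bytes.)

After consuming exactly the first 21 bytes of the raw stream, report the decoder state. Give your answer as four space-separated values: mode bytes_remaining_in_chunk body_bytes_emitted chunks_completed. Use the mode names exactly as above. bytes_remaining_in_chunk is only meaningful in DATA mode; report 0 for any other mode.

Byte 0 = '3': mode=SIZE remaining=0 emitted=0 chunks_done=0
Byte 1 = 0x0D: mode=SIZE_CR remaining=0 emitted=0 chunks_done=0
Byte 2 = 0x0A: mode=DATA remaining=3 emitted=0 chunks_done=0
Byte 3 = 'c': mode=DATA remaining=2 emitted=1 chunks_done=0
Byte 4 = 't': mode=DATA remaining=1 emitted=2 chunks_done=0
Byte 5 = '3': mode=DATA_DONE remaining=0 emitted=3 chunks_done=0
Byte 6 = 0x0D: mode=DATA_CR remaining=0 emitted=3 chunks_done=0
Byte 7 = 0x0A: mode=SIZE remaining=0 emitted=3 chunks_done=1
Byte 8 = '8': mode=SIZE remaining=0 emitted=3 chunks_done=1
Byte 9 = 0x0D: mode=SIZE_CR remaining=0 emitted=3 chunks_done=1
Byte 10 = 0x0A: mode=DATA remaining=8 emitted=3 chunks_done=1
Byte 11 = 'm': mode=DATA remaining=7 emitted=4 chunks_done=1
Byte 12 = 'p': mode=DATA remaining=6 emitted=5 chunks_done=1
Byte 13 = 'n': mode=DATA remaining=5 emitted=6 chunks_done=1
Byte 14 = 'c': mode=DATA remaining=4 emitted=7 chunks_done=1
Byte 15 = 'v': mode=DATA remaining=3 emitted=8 chunks_done=1
Byte 16 = 'f': mode=DATA remaining=2 emitted=9 chunks_done=1
Byte 17 = 'c': mode=DATA remaining=1 emitted=10 chunks_done=1
Byte 18 = 'm': mode=DATA_DONE remaining=0 emitted=11 chunks_done=1
Byte 19 = 0x0D: mode=DATA_CR remaining=0 emitted=11 chunks_done=1
Byte 20 = 0x0A: mode=SIZE remaining=0 emitted=11 chunks_done=2

Answer: SIZE 0 11 2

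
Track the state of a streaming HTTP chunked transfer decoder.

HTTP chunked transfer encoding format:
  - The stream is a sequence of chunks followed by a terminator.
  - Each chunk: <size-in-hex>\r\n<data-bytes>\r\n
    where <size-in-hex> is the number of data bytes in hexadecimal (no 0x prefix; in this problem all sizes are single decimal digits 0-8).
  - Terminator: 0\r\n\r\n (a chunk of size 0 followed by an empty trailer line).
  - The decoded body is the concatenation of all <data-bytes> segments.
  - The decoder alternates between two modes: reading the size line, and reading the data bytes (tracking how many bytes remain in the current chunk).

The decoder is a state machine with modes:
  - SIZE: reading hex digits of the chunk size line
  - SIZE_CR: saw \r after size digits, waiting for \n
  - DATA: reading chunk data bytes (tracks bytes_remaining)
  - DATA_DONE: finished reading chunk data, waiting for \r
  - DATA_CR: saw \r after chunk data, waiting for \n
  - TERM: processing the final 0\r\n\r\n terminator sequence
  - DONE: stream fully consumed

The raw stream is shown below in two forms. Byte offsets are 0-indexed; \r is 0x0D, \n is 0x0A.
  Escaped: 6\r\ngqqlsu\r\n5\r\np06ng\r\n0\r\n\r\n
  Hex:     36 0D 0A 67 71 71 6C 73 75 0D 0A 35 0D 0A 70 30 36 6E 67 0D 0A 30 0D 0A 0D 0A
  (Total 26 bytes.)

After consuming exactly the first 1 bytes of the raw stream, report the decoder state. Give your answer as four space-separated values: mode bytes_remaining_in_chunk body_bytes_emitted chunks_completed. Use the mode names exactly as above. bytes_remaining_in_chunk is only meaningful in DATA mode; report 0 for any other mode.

Answer: SIZE 0 0 0

Derivation:
Byte 0 = '6': mode=SIZE remaining=0 emitted=0 chunks_done=0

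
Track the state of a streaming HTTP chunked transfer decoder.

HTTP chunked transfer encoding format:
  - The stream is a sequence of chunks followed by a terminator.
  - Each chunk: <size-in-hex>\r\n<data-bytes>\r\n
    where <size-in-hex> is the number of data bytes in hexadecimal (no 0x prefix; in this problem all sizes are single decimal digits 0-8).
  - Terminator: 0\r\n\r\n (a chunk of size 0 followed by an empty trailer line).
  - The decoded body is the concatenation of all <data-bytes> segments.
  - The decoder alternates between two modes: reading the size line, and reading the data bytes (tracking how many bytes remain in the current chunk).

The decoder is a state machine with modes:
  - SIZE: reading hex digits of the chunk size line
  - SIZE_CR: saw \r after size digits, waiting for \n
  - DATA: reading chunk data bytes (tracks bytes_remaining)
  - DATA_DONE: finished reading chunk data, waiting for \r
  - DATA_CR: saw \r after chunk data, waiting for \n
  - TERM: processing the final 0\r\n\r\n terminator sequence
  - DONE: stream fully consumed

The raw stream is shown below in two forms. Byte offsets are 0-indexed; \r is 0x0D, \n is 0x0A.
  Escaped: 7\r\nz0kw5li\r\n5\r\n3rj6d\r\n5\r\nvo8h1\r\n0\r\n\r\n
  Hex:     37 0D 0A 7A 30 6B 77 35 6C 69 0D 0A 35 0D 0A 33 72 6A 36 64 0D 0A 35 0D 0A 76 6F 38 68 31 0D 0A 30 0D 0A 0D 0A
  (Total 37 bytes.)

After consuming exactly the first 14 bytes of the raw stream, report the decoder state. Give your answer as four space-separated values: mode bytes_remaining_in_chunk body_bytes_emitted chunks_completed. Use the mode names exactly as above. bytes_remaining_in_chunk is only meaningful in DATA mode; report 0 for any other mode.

Byte 0 = '7': mode=SIZE remaining=0 emitted=0 chunks_done=0
Byte 1 = 0x0D: mode=SIZE_CR remaining=0 emitted=0 chunks_done=0
Byte 2 = 0x0A: mode=DATA remaining=7 emitted=0 chunks_done=0
Byte 3 = 'z': mode=DATA remaining=6 emitted=1 chunks_done=0
Byte 4 = '0': mode=DATA remaining=5 emitted=2 chunks_done=0
Byte 5 = 'k': mode=DATA remaining=4 emitted=3 chunks_done=0
Byte 6 = 'w': mode=DATA remaining=3 emitted=4 chunks_done=0
Byte 7 = '5': mode=DATA remaining=2 emitted=5 chunks_done=0
Byte 8 = 'l': mode=DATA remaining=1 emitted=6 chunks_done=0
Byte 9 = 'i': mode=DATA_DONE remaining=0 emitted=7 chunks_done=0
Byte 10 = 0x0D: mode=DATA_CR remaining=0 emitted=7 chunks_done=0
Byte 11 = 0x0A: mode=SIZE remaining=0 emitted=7 chunks_done=1
Byte 12 = '5': mode=SIZE remaining=0 emitted=7 chunks_done=1
Byte 13 = 0x0D: mode=SIZE_CR remaining=0 emitted=7 chunks_done=1

Answer: SIZE_CR 0 7 1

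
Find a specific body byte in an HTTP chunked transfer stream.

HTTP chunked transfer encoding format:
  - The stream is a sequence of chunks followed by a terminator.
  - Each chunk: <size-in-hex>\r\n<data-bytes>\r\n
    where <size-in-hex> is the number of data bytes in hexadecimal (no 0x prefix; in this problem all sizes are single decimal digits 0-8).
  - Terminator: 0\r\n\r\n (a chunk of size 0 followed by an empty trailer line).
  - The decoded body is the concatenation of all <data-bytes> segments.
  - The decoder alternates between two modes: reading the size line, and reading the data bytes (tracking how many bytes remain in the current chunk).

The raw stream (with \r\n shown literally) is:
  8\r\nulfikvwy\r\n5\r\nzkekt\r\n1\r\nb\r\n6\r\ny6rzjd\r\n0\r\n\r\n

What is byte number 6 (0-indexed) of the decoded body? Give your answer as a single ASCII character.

Chunk 1: stream[0..1]='8' size=0x8=8, data at stream[3..11]='ulfikvwy' -> body[0..8], body so far='ulfikvwy'
Chunk 2: stream[13..14]='5' size=0x5=5, data at stream[16..21]='zkekt' -> body[8..13], body so far='ulfikvwyzkekt'
Chunk 3: stream[23..24]='1' size=0x1=1, data at stream[26..27]='b' -> body[13..14], body so far='ulfikvwyzkektb'
Chunk 4: stream[29..30]='6' size=0x6=6, data at stream[32..38]='y6rzjd' -> body[14..20], body so far='ulfikvwyzkektby6rzjd'
Chunk 5: stream[40..41]='0' size=0 (terminator). Final body='ulfikvwyzkektby6rzjd' (20 bytes)
Body byte 6 = 'w'

Answer: w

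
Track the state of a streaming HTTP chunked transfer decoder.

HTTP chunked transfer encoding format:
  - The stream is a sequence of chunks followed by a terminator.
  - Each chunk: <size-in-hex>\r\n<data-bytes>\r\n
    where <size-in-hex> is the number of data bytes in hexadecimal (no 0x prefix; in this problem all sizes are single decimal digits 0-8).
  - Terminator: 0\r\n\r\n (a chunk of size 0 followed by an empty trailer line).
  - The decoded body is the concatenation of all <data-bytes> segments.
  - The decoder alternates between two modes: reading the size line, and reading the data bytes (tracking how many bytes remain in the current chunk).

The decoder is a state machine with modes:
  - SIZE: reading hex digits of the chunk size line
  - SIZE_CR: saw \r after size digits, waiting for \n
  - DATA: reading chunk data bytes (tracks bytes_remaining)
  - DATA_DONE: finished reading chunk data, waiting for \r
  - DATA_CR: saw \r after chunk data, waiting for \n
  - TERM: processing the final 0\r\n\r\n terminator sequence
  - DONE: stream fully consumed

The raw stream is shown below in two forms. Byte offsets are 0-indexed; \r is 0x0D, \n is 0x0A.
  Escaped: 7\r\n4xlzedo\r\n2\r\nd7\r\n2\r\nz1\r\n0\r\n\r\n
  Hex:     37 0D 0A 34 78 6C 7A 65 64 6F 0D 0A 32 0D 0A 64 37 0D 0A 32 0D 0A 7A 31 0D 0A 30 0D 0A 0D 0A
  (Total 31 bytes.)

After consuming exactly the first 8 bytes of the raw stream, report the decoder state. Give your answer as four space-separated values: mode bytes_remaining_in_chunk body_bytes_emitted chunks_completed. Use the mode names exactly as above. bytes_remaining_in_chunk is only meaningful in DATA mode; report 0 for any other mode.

Answer: DATA 2 5 0

Derivation:
Byte 0 = '7': mode=SIZE remaining=0 emitted=0 chunks_done=0
Byte 1 = 0x0D: mode=SIZE_CR remaining=0 emitted=0 chunks_done=0
Byte 2 = 0x0A: mode=DATA remaining=7 emitted=0 chunks_done=0
Byte 3 = '4': mode=DATA remaining=6 emitted=1 chunks_done=0
Byte 4 = 'x': mode=DATA remaining=5 emitted=2 chunks_done=0
Byte 5 = 'l': mode=DATA remaining=4 emitted=3 chunks_done=0
Byte 6 = 'z': mode=DATA remaining=3 emitted=4 chunks_done=0
Byte 7 = 'e': mode=DATA remaining=2 emitted=5 chunks_done=0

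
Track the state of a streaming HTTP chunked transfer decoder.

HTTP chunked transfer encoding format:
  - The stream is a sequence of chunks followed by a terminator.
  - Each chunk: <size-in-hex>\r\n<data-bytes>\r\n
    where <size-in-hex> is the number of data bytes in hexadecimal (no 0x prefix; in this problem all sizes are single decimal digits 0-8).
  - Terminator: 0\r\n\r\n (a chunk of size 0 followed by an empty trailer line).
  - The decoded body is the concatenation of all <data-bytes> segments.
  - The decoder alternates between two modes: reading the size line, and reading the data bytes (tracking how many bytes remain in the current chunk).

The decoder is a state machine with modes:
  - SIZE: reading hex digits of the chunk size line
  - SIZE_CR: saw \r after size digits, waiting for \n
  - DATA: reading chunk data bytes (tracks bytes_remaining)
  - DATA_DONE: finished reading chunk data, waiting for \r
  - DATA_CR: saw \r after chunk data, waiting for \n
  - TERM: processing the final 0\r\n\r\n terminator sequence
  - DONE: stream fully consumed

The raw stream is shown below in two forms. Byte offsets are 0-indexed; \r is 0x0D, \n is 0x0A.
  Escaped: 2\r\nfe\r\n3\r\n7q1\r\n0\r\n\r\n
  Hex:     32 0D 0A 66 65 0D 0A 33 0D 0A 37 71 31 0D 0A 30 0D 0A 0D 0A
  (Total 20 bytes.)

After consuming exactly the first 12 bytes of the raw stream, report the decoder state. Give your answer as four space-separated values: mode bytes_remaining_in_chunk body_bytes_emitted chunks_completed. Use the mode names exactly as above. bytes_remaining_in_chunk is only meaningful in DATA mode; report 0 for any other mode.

Byte 0 = '2': mode=SIZE remaining=0 emitted=0 chunks_done=0
Byte 1 = 0x0D: mode=SIZE_CR remaining=0 emitted=0 chunks_done=0
Byte 2 = 0x0A: mode=DATA remaining=2 emitted=0 chunks_done=0
Byte 3 = 'f': mode=DATA remaining=1 emitted=1 chunks_done=0
Byte 4 = 'e': mode=DATA_DONE remaining=0 emitted=2 chunks_done=0
Byte 5 = 0x0D: mode=DATA_CR remaining=0 emitted=2 chunks_done=0
Byte 6 = 0x0A: mode=SIZE remaining=0 emitted=2 chunks_done=1
Byte 7 = '3': mode=SIZE remaining=0 emitted=2 chunks_done=1
Byte 8 = 0x0D: mode=SIZE_CR remaining=0 emitted=2 chunks_done=1
Byte 9 = 0x0A: mode=DATA remaining=3 emitted=2 chunks_done=1
Byte 10 = '7': mode=DATA remaining=2 emitted=3 chunks_done=1
Byte 11 = 'q': mode=DATA remaining=1 emitted=4 chunks_done=1

Answer: DATA 1 4 1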